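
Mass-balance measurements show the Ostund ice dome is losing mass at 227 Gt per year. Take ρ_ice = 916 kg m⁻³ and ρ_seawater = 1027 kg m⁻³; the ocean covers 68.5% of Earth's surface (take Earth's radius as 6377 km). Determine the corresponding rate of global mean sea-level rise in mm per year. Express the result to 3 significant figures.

ρ_w = 1027 kg m⁻³. Annual water volume added = 227 Gt / ρ_w = 2.270×10^14 kg / 1027 kg m⁻³ = 2.210×10^11 m³.
Δh per year = 2.210×10^11 / 3.50×10^14 = 6.31×10^-4 m = 0.631 mm.

≈ 0.631 mm/yr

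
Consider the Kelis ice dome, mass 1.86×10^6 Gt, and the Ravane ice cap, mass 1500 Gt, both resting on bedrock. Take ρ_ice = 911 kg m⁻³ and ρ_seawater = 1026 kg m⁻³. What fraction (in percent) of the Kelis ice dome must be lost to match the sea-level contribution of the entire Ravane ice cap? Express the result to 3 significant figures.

≈ 0.0806 %

Equal sea-level rise means equal mass of meltwater, i.e. equal mass of ice lost.
Ice mass of Ravane: 1.500×10^15 kg; ice mass of Kelis: 1.860×10^18 kg.
Fraction required = 1.500×10^15 / 1.860×10^18 = 8.06×10^-4 → 0.0806 %.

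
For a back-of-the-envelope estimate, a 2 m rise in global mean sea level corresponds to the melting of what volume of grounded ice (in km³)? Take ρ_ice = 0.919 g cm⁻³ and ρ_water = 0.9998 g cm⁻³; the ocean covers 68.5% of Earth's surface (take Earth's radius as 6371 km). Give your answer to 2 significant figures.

Required water volume = Δh × A = 2 m × 3.49×10^14 m² = 6.988×10^14 m³ = 6.988×10^5 km³.
Ice volume = water volume × ρ_w/ρ_ice = 6.988×10^5 × 999.8/919 = 7.6×10^5 km³.

≈ 7.6×10^5 km³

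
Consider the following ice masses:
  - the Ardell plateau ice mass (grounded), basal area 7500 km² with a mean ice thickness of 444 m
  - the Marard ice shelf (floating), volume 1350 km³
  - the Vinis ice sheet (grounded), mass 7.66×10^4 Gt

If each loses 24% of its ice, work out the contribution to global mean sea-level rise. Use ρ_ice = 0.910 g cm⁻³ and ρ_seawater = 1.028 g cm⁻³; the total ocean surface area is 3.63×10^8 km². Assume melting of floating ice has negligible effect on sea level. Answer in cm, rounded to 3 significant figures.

Ardell: ice volume = 7500 km² × 444 m = 3330 km³; 0.24 × 3330 × (910/1028) = 707.5 km³ of water.
The Marard ice shelf is floating and already displaces its own weight of water, so its melt adds essentially nothing to sea level.
Vinis: 0.24 × 7.66×10^4 Gt = 1.838×10^16 kg; dividing by ρ_w = 1.028 g cm⁻³ = 1028 kg m⁻³ gives 1.788×10^13 m³ of water.
Total added water ≈ 1.859×10^13 m³ over 3.63×10^14 m² → Δh = 0.0512 m = 5.12 cm.

≈ 5.12 cm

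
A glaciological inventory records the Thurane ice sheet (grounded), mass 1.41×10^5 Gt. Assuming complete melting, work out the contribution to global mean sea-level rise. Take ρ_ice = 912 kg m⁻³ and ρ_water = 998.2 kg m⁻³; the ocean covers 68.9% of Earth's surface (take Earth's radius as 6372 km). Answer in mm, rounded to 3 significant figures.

Thurane: 1.41×10^5 Gt = 1.410×10^17 kg; dividing by ρ_w = 998.2 kg m⁻³ gives 1.413×10^14 m³ of water.
Spread over 3.52×10^14 m² of ocean, Δh = 1.413×10^14 / 3.52×10^14 = 0.402 m = 402 mm.

≈ 402 mm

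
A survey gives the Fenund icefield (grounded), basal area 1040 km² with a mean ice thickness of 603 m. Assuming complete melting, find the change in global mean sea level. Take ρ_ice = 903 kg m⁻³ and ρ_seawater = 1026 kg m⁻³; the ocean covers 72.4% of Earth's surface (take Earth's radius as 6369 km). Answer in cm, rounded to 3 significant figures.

≈ 0.150 cm

Fenund: ice volume = 1040 km² × 603 m = 627.1 km³; 627.1 × (903/1026) = 551.9 km³ of water.
Spread over 3.69×10^14 m² of ocean, Δh = 5.519×10^11 / 3.69×10^14 = 1.50×10^-3 m = 0.150 cm.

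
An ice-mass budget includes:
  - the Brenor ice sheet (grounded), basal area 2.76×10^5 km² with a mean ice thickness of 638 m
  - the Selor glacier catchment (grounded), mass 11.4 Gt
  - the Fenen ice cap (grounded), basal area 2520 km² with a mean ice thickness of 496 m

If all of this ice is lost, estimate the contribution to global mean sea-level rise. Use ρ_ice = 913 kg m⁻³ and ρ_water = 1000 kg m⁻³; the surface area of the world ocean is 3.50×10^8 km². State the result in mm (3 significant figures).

Brenor: ice volume = 2.76×10^5 km² × 638 m = 1.761×10^5 km³; 1.761×10^5 × (913/1000) = 1.608×10^5 km³ of water.
Selor: 11.4 Gt = 1.140×10^13 kg; dividing by ρ_w = 1000 kg m⁻³ gives 1.140×10^10 m³ of water.
Fenen: ice volume = 2520 km² × 496 m = 1250 km³; 1250 × (913/1000) = 1141 km³ of water.
Total added water ≈ 1.619×10^14 m³ over 3.50×10^14 m² → Δh = 0.463 m = 463 mm.

≈ 463 mm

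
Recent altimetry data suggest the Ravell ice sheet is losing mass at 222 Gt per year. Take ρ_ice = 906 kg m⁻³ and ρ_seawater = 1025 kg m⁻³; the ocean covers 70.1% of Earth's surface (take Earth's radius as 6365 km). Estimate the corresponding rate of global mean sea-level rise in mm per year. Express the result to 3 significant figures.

≈ 0.607 mm/yr

ρ_w = 1025 kg m⁻³. Annual water volume added = 222 Gt / ρ_w = 2.220×10^14 kg / 1025 kg m⁻³ = 2.166×10^11 m³.
Δh per year = 2.166×10^11 / 3.57×10^14 = 6.07×10^-4 m = 0.607 mm.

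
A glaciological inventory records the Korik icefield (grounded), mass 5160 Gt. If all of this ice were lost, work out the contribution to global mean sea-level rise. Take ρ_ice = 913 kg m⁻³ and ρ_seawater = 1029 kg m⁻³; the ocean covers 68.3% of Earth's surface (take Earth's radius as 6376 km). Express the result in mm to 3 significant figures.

Korik: 5160 Gt = 5.160×10^15 kg; dividing by ρ_w = 1029 kg m⁻³ gives 5.015×10^12 m³ of water.
Spread over 3.49×10^14 m² of ocean, Δh = 5.015×10^12 / 3.49×10^14 = 0.0144 m = 14.4 mm.

≈ 14.4 mm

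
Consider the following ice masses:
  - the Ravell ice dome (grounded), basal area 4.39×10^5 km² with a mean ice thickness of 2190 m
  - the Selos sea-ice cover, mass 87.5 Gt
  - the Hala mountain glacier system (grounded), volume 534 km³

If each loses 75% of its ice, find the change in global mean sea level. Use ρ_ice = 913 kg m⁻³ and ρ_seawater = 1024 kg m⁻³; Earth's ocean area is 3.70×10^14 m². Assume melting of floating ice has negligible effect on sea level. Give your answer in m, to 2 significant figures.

≈ 1.7 m

Ravell: ice volume = 4.39×10^5 km² × 2190 m = 9.614×10^5 km³; 0.75 × 9.614×10^5 × (913/1024) = 6.429×10^5 km³ of water.
The Selos sea-ice cover is floating and already displaces its own weight of water, so its melt adds essentially nothing to sea level.
Hala: 0.75 × 534 km³ × (913/1024) = 357.1 km³ of water.
Total added water ≈ 6.433×10^14 m³ over 3.70×10^14 m² → Δh = 1.74 m.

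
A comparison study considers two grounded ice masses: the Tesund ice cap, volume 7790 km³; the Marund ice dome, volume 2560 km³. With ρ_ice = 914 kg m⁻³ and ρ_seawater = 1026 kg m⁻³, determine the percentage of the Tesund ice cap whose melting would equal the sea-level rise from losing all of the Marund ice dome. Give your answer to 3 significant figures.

Equal sea-level rise means equal mass of meltwater, i.e. equal mass of ice lost.
Ice mass of Marund: 2.340×10^15 kg; ice mass of Tesund: 7.120×10^15 kg.
Fraction required = 2.340×10^15 / 7.120×10^15 = 0.329 → 32.9 %.

≈ 32.9 %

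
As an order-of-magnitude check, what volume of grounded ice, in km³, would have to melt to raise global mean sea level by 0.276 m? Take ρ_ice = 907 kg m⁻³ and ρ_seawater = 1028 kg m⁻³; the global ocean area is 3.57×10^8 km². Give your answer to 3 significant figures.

≈ 1.12×10^5 km³

Required water volume = Δh × A = 0.276 m × 3.57×10^14 m² = 9.853×10^13 m³ = 9.853×10^4 km³.
Ice volume = water volume × ρ_w/ρ_ice = 9.853×10^4 × 1028/907 = 1.12×10^5 km³.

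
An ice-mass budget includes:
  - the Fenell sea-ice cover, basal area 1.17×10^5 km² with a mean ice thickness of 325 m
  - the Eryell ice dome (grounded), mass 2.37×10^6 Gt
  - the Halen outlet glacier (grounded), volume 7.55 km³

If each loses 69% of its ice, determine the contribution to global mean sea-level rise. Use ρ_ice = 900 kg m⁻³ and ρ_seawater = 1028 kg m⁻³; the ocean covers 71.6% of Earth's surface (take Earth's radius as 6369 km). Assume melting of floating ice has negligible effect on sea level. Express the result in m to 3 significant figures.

The Fenell sea-ice cover is floating and already displaces its own weight of water, so its melt adds essentially nothing to sea level.
Eryell: 0.69 × 2.37×10^6 Gt = 1.635×10^18 kg; dividing by ρ_w = 1028 kg m⁻³ gives 1.591×10^15 m³ of water.
Halen: 0.69 × 7.55 km³ × (900/1028) = 4.561 km³ of water.
Total added water ≈ 1.591×10^15 m³ over 3.65×10^14 m² → Δh = 4.36 m.

≈ 4.36 m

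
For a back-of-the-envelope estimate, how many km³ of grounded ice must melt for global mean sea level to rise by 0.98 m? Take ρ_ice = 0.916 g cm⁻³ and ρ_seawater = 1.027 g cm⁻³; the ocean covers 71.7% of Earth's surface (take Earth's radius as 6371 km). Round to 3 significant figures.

Required water volume = Δh × A = 0.98 m × 3.66×10^14 m² = 3.584×10^14 m³ = 3.584×10^5 km³.
Ice volume = water volume × ρ_w/ρ_ice = 3.584×10^5 × 1027/916 = 4.02×10^5 km³.

≈ 4.02×10^5 km³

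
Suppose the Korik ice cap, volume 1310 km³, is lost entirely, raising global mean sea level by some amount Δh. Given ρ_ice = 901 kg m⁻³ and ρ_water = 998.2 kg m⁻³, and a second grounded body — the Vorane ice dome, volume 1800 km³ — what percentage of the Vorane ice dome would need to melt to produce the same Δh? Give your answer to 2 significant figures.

≈ 73 %

Equal sea-level rise means equal mass of meltwater, i.e. equal mass of ice lost.
Ice mass of Korik: 1.180×10^15 kg; ice mass of Vorane: 1.622×10^15 kg.
Fraction required = 1.180×10^15 / 1.622×10^15 = 0.728 → 73 %.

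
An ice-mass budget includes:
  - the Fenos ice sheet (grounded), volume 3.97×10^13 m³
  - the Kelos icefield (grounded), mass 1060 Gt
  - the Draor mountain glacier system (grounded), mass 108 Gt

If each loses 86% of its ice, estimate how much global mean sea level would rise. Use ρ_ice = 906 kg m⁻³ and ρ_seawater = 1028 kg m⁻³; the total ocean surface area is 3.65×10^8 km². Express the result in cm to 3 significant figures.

Fenos: 0.86 × 3.97×10^13 m³ × (906/1028) = 3.009×10^13 m³ of water.
Kelos: 0.86 × 1060 Gt = 9.116×10^14 kg; dividing by ρ_w = 1028 kg m⁻³ gives 8.868×10^11 m³ of water.
Draor: 0.86 × 108 Gt = 9.288×10^13 kg; dividing by ρ_w = 1028 kg m⁻³ gives 9.035×10^10 m³ of water.
Total added water ≈ 3.107×10^13 m³ over 3.65×10^14 m² → Δh = 0.0851 m = 8.51 cm.

≈ 8.51 cm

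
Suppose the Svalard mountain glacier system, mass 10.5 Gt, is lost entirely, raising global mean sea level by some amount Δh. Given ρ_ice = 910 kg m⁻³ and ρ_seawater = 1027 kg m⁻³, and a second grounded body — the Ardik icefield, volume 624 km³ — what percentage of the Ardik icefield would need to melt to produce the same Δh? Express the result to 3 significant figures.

≈ 1.85 %

Equal sea-level rise means equal mass of meltwater, i.e. equal mass of ice lost.
Ice mass of Svalard: 1.050×10^13 kg; ice mass of Ardik: 5.678×10^14 kg.
Fraction required = 1.050×10^13 / 5.678×10^14 = 0.0185 → 1.85 %.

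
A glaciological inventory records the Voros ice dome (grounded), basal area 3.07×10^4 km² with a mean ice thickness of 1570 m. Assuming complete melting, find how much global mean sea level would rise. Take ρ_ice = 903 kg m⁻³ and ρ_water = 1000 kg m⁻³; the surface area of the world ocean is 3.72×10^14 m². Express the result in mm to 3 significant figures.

Voros: ice volume = 3.07×10^4 km² × 1570 m = 4.820×10^4 km³; 4.820×10^4 × (903/1000) = 4.352×10^4 km³ of water.
Spread over 3.72×10^14 m² of ocean, Δh = 4.352×10^13 / 3.72×10^14 = 0.117 m = 117 mm.

≈ 117 mm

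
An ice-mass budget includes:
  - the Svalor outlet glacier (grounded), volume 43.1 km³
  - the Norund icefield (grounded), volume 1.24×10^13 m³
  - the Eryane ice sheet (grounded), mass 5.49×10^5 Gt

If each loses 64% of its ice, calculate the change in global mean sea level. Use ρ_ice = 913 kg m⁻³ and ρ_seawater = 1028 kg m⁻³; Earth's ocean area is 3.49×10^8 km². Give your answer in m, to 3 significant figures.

Svalor: 0.64 × 43.1 km³ × (913/1028) = 24.50 km³ of water.
Norund: 0.64 × 1.24×10^13 m³ × (913/1028) = 7.048×10^12 m³ of water.
Eryane: 0.64 × 5.49×10^5 Gt = 3.514×10^17 kg; dividing by ρ_w = 1028 kg m⁻³ gives 3.418×10^14 m³ of water.
Total added water ≈ 3.489×10^14 m³ over 3.49×10^14 m² → Δh = 1.00 m.

≈ 1.00 m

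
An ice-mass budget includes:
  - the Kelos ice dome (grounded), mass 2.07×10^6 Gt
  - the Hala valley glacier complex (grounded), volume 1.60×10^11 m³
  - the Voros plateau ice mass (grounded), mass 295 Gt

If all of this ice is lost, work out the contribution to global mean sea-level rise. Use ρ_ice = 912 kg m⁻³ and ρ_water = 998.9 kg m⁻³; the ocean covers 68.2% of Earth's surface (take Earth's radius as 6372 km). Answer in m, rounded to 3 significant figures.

≈ 5.96 m

Kelos: 2.07×10^6 Gt = 2.070×10^18 kg; dividing by ρ_w = 998.9 kg m⁻³ gives 2.072×10^15 m³ of water.
Hala: 1.60×10^11 m³ × (912/998.9) = 1.461×10^11 m³ of water.
Voros: 295 Gt = 2.950×10^14 kg; dividing by ρ_w = 998.9 kg m⁻³ gives 2.953×10^11 m³ of water.
Total added water ≈ 2.073×10^15 m³ over 3.48×10^14 m² → Δh = 5.96 m.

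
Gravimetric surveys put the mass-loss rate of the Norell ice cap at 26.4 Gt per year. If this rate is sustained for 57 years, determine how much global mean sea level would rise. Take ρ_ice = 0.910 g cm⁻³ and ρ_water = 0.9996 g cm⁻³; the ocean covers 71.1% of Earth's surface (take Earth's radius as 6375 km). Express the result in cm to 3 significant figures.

Total mass lost = 26.4 Gt/yr × 57 yr = 1505 Gt = 1.505×10^15 kg.
ρ_w = 0.9996 g cm⁻³ = 999.6 kg m⁻³, so water volume = 1.505×10^15 / 999.6 = 1.505×10^12 m³.
Δh = 1.505×10^12 / 3.63×10^14 = 4.15×10^-3 m = 0.415 cm.

≈ 0.415 cm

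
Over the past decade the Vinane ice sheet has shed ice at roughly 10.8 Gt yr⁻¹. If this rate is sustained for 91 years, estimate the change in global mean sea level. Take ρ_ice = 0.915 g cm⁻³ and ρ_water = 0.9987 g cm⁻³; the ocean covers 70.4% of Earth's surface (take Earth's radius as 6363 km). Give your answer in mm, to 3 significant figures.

≈ 2.75 mm

Total mass lost = 10.8 Gt/yr × 91 yr = 982.8 Gt = 9.828×10^14 kg.
ρ_w = 0.9987 g cm⁻³ = 998.7 kg m⁻³, so water volume = 9.828×10^14 / 998.7 = 9.841×10^11 m³.
Δh = 9.841×10^11 / 3.58×10^14 = 2.75×10^-3 m = 2.75 mm.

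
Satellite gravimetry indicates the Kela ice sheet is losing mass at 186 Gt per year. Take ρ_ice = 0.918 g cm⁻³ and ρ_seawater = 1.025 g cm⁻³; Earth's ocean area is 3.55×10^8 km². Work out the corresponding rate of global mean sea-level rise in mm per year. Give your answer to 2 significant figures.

≈ 0.51 mm/yr

ρ_w = 1.025 g cm⁻³ = 1025 kg m⁻³. Annual water volume added = 186 Gt / ρ_w = 1.860×10^14 kg / 1025 kg m⁻³ = 1.815×10^11 m³.
Δh per year = 1.815×10^11 / 3.55×10^14 = 5.11×10^-4 m = 0.51 mm.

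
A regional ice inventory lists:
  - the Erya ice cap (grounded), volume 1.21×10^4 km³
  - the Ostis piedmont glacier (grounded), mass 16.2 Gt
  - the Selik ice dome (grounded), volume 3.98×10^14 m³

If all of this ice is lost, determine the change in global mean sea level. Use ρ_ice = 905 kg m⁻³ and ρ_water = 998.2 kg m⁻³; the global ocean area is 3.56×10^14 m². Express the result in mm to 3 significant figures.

≈ 1040 mm

Erya: 1.21×10^4 km³ × (905/998.2) = 1.097×10^4 km³ of water.
Ostis: 16.2 Gt = 1.620×10^13 kg; dividing by ρ_w = 998.2 kg m⁻³ gives 1.623×10^10 m³ of water.
Selik: 3.98×10^14 m³ × (905/998.2) = 3.608×10^14 m³ of water.
Total added water ≈ 3.718×10^14 m³ over 3.56×10^14 m² → Δh = 1.04 m = 1040 mm.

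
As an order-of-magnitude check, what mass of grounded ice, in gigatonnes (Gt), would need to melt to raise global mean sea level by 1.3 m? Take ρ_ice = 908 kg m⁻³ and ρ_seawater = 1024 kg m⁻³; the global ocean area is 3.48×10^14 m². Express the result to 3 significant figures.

Required water volume = Δh × A = 1.3 m × 3.48×10^14 m² = 4.524×10^14 m³.
ρ_w = 1024 kg m⁻³, so the mass of water = 4.524×10^14 m³ × 1024 kg m⁻³ = 4.633×10^17 kg = 4.63×10^5 Gt (and the same mass of ice, by conservation).

≈ 4.63×10^5 Gt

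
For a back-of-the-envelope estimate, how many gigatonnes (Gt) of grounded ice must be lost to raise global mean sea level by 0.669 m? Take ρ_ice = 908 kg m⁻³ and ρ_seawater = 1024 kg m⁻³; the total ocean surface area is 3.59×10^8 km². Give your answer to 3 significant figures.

≈ 2.46×10^5 Gt

Required water volume = Δh × A = 0.669 m × 3.59×10^14 m² = 2.402×10^14 m³.
ρ_w = 1024 kg m⁻³, so the mass of water = 2.402×10^14 m³ × 1024 kg m⁻³ = 2.459×10^17 kg = 2.46×10^5 Gt (and the same mass of ice, by conservation).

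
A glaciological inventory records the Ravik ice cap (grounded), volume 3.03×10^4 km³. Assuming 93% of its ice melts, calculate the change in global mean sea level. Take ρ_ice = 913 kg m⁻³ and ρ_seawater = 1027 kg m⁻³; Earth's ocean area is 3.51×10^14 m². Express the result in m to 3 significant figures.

≈ 0.0714 m

Ravik: 0.93 × 3.03×10^4 km³ × (913/1027) = 2.505×10^4 km³ of water.
Spread over 3.51×10^14 m² of ocean, Δh = 2.505×10^13 / 3.51×10^14 = 0.0714 m.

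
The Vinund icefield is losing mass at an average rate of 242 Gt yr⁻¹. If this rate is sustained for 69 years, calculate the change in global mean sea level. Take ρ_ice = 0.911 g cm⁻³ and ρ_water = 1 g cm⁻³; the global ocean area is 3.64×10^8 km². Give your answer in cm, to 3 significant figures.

Total mass lost = 242 Gt/yr × 69 yr = 1.670×10^4 Gt = 1.670×10^16 kg.
ρ_w = 1 g cm⁻³ = 1000 kg m⁻³, so water volume = 1.670×10^16 / 1000 = 1.670×10^13 m³.
Δh = 1.670×10^13 / 3.64×10^14 = 0.0459 m = 4.59 cm.

≈ 4.59 cm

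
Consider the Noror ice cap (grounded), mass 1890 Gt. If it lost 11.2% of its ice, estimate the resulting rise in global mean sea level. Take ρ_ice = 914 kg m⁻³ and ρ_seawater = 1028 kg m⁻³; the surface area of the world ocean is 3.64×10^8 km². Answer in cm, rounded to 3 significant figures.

Noror: 0.112 × 1890 Gt = 2.117×10^14 kg; dividing by ρ_w = 1028 kg m⁻³ gives 2.059×10^11 m³ of water.
Spread over 3.64×10^14 m² of ocean, Δh = 2.059×10^11 / 3.64×10^14 = 5.66×10^-4 m = 0.0566 cm.

≈ 0.0566 cm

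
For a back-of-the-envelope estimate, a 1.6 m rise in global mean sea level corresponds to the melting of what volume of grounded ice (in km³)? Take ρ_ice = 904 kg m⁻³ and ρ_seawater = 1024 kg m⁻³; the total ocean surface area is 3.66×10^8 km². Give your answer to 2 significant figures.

≈ 6.6×10^5 km³

Required water volume = Δh × A = 1.6 m × 3.66×10^14 m² = 5.856×10^14 m³ = 5.856×10^5 km³.
Ice volume = water volume × ρ_w/ρ_ice = 5.856×10^5 × 1024/904 = 6.6×10^5 km³.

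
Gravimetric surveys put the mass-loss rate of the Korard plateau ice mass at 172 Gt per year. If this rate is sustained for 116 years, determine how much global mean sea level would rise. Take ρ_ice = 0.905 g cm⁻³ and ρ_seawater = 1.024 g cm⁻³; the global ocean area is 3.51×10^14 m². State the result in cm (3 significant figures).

≈ 5.55 cm

Total mass lost = 172 Gt/yr × 116 yr = 1.995×10^4 Gt = 1.995×10^16 kg.
ρ_w = 1.024 g cm⁻³ = 1024 kg m⁻³, so water volume = 1.995×10^16 / 1024 = 1.948×10^13 m³.
Δh = 1.948×10^13 / 3.51×10^14 = 0.0555 m = 5.55 cm.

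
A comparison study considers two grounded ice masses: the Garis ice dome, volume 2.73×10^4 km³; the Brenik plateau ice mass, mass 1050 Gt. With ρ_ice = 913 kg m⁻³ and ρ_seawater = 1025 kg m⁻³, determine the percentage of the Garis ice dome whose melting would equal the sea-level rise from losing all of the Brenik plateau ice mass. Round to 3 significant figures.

≈ 4.21 %

Equal sea-level rise means equal mass of meltwater, i.e. equal mass of ice lost.
Ice mass of Brenik: 1.050×10^15 kg; ice mass of Garis: 2.492×10^16 kg.
Fraction required = 1.050×10^15 / 2.492×10^16 = 0.0421 → 4.21 %.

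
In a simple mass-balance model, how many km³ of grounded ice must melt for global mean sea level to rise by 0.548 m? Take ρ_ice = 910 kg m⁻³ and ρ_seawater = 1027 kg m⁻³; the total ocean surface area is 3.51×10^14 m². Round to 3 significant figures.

≈ 2.17×10^5 km³

Required water volume = Δh × A = 0.548 m × 3.51×10^14 m² = 1.923×10^14 m³ = 1.923×10^5 km³.
Ice volume = water volume × ρ_w/ρ_ice = 1.923×10^5 × 1027/910 = 2.17×10^5 km³.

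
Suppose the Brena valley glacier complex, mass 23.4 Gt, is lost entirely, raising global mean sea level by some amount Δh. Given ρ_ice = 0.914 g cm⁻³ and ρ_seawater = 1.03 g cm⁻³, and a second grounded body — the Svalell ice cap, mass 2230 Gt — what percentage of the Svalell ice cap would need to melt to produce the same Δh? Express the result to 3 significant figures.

≈ 1.05 %

Equal sea-level rise means equal mass of meltwater, i.e. equal mass of ice lost.
Ice mass of Brena: 2.340×10^13 kg; ice mass of Svalell: 2.230×10^15 kg.
Fraction required = 2.340×10^13 / 2.230×10^15 = 0.0105 → 1.05 %.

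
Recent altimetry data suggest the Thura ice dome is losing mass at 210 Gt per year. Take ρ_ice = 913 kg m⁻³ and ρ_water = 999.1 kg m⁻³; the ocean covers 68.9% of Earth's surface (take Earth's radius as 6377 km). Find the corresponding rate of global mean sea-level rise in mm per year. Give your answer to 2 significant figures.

≈ 0.60 mm/yr

ρ_w = 999.1 kg m⁻³. Annual water volume added = 210 Gt / ρ_w = 2.100×10^14 kg / 999.1 kg m⁻³ = 2.102×10^11 m³.
Δh per year = 2.102×10^11 / 3.52×10^14 = 5.97×10^-4 m = 0.60 mm.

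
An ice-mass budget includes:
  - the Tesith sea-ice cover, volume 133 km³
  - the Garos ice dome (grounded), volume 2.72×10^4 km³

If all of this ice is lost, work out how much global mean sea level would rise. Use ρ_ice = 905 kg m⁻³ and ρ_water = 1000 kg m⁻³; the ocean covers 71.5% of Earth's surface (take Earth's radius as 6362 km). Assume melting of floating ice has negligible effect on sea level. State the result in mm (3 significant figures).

The Tesith sea-ice cover is floating and already displaces its own weight of water, so its melt adds essentially nothing to sea level.
Garos: 2.72×10^4 km³ × (905/1000) = 2.462×10^4 km³ of water.
Total added water ≈ 2.462×10^13 m³ over 3.64×10^14 m² → Δh = 0.0677 m = 67.7 mm.

≈ 67.7 mm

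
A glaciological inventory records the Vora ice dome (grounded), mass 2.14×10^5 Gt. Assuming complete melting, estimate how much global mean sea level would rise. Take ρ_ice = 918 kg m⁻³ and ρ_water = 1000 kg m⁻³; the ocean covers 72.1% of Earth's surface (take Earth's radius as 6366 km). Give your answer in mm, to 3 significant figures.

Vora: 2.14×10^5 Gt = 2.140×10^17 kg; dividing by ρ_w = 1000 kg m⁻³ gives 2.140×10^14 m³ of water.
Spread over 3.67×10^14 m² of ocean, Δh = 2.140×10^14 / 3.67×10^14 = 0.583 m = 583 mm.

≈ 583 mm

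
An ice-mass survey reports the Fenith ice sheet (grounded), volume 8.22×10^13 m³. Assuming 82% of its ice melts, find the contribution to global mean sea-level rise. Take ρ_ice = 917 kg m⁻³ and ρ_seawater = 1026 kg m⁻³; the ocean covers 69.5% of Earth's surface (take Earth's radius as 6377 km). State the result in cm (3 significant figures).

≈ 17.0 cm

Fenith: 0.82 × 8.22×10^13 m³ × (917/1026) = 6.024×10^13 m³ of water.
Spread over 3.55×10^14 m² of ocean, Δh = 6.024×10^13 / 3.55×10^14 = 0.170 m = 17.0 cm.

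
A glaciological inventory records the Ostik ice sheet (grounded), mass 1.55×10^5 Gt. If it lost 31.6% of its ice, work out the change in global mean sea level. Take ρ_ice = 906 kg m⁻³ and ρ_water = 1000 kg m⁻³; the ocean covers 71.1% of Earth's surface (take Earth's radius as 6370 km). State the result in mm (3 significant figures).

Ostik: 0.316 × 1.55×10^5 Gt = 4.898×10^16 kg; dividing by ρ_w = 1000 kg m⁻³ gives 4.898×10^13 m³ of water.
Spread over 3.63×10^14 m² of ocean, Δh = 4.898×10^13 / 3.63×10^14 = 0.135 m = 135 mm.

≈ 135 mm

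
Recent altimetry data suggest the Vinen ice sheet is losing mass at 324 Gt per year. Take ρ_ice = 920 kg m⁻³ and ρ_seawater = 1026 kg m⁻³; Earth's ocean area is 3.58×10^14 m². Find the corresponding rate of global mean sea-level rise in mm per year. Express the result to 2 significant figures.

ρ_w = 1026 kg m⁻³. Annual water volume added = 324 Gt / ρ_w = 3.240×10^14 kg / 1026 kg m⁻³ = 3.158×10^11 m³.
Δh per year = 3.158×10^11 / 3.58×10^14 = 8.82×10^-4 m = 0.88 mm.

≈ 0.88 mm/yr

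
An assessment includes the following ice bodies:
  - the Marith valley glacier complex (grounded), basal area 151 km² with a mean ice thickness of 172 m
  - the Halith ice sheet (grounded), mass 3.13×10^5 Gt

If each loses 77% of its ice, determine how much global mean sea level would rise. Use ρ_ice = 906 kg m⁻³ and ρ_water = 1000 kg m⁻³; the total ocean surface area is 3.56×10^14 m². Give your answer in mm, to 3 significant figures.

Marith: ice volume = 151 km² × 172 m = 25.97 km³; 0.77 × 25.97 × (906/1000) = 18.12 km³ of water.
Halith: 0.77 × 3.13×10^5 Gt = 2.410×10^17 kg; dividing by ρ_w = 1000 kg m⁻³ gives 2.410×10^14 m³ of water.
Total added water ≈ 2.410×10^14 m³ over 3.56×10^14 m² → Δh = 0.677 m = 677 mm.

≈ 677 mm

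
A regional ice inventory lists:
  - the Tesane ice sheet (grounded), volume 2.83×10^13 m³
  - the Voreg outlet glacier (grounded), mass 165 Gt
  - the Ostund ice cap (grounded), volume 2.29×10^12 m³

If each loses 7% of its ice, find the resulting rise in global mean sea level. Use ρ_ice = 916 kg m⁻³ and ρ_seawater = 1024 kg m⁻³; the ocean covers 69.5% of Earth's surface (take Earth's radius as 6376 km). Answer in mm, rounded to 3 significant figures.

≈ 5.43 mm

Tesane: 0.07 × 2.83×10^13 m³ × (916/1024) = 1.772×10^12 m³ of water.
Voreg: 0.07 × 165 Gt = 1.155×10^13 kg; dividing by ρ_w = 1024 kg m⁻³ gives 1.128×10^10 m³ of water.
Ostund: 0.07 × 2.29×10^12 m³ × (916/1024) = 1.434×10^11 m³ of water.
Total added water ≈ 1.927×10^12 m³ over 3.55×10^14 m² → Δh = 5.43×10^-3 m = 5.43 mm.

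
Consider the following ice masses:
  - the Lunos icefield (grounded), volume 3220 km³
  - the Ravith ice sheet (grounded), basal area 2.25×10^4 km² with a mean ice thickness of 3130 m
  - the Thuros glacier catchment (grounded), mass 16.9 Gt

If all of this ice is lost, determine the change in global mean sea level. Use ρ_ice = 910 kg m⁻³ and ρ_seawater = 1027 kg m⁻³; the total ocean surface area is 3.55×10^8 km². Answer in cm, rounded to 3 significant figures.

≈ 18.4 cm

Lunos: 3220 km³ × (910/1027) = 2853 km³ of water.
Ravith: ice volume = 2.25×10^4 km² × 3130 m = 7.042×10^4 km³; 7.042×10^4 × (910/1027) = 6.240×10^4 km³ of water.
Thuros: 16.9 Gt = 1.690×10^13 kg; dividing by ρ_w = 1027 kg m⁻³ gives 1.646×10^10 m³ of water.
Total added water ≈ 6.527×10^13 m³ over 3.55×10^14 m² → Δh = 0.184 m = 18.4 cm.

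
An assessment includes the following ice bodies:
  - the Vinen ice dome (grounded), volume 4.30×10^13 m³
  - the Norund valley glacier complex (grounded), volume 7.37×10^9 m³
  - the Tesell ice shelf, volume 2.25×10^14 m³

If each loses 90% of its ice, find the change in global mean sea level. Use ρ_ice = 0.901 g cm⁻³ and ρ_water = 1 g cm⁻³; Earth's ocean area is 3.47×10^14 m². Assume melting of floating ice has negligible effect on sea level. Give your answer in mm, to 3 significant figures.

Vinen: 0.9 × 4.30×10^13 m³ × (901/1000) = 3.487×10^13 m³ of water.
Norund: 0.9 × 7.37×10^9 m³ × (901/1000) = 5.976×10^9 m³ of water.
The Tesell ice shelf is floating and already displaces its own weight of water, so its melt adds essentially nothing to sea level.
Total added water ≈ 3.487×10^13 m³ over 3.47×10^14 m² → Δh = 0.101 m = 101 mm.

≈ 101 mm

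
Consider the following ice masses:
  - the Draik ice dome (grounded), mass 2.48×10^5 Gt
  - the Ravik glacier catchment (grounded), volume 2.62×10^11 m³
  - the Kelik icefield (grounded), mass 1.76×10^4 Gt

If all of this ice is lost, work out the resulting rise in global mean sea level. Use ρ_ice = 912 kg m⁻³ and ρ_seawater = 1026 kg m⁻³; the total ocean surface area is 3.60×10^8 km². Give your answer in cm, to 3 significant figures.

Draik: 2.48×10^5 Gt = 2.480×10^17 kg; dividing by ρ_w = 1026 kg m⁻³ gives 2.417×10^14 m³ of water.
Ravik: 2.62×10^11 m³ × (912/1026) = 2.329×10^11 m³ of water.
Kelik: 1.76×10^4 Gt = 1.760×10^16 kg; dividing by ρ_w = 1026 kg m⁻³ gives 1.715×10^13 m³ of water.
Total added water ≈ 2.591×10^14 m³ over 3.60×10^14 m² → Δh = 0.720 m = 72.0 cm.

≈ 72.0 cm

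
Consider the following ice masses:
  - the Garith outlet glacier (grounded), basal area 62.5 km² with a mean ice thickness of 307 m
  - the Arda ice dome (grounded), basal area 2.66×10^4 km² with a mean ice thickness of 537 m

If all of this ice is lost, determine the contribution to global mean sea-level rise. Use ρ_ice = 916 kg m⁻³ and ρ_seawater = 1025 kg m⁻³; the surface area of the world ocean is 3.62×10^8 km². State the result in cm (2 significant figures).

Garith: ice volume = 62.5 km² × 307 m = 19.19 km³; 19.19 × (916/1025) = 17.15 km³ of water.
Arda: ice volume = 2.66×10^4 km² × 537 m = 1.428×10^4 km³; 1.428×10^4 × (916/1025) = 1.277×10^4 km³ of water.
Total added water ≈ 1.278×10^13 m³ over 3.62×10^14 m² → Δh = 0.0353 m = 3.5 cm.

≈ 3.5 cm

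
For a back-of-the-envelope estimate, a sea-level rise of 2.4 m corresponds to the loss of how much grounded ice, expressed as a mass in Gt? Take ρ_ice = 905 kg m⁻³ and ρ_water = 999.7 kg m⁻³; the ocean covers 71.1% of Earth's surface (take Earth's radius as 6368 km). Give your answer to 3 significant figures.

≈ 8.69×10^5 Gt

Required water volume = Δh × A = 2.4 m × 3.62×10^14 m² = 8.696×10^14 m³.
ρ_w = 999.7 kg m⁻³, so the mass of water = 8.696×10^14 m³ × 999.7 kg m⁻³ = 8.693×10^17 kg = 8.69×10^5 Gt (and the same mass of ice, by conservation).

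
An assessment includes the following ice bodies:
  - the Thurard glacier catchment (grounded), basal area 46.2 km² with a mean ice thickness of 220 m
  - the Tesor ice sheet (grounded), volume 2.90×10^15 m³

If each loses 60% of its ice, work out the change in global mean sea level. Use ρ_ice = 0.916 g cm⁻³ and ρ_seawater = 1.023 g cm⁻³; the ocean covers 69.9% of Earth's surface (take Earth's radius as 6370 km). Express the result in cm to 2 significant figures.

Thurard: ice volume = 46.2 km² × 220 m = 10.16 km³; 0.6 × 10.16 × (916/1023) = 5.461 km³ of water.
Tesor: 0.6 × 2.90×10^15 m³ × (916/1023) = 1.558×10^15 m³ of water.
Total added water ≈ 1.558×10^15 m³ over 3.56×10^14 m² → Δh = 4.37 m = 440 cm.

≈ 440 cm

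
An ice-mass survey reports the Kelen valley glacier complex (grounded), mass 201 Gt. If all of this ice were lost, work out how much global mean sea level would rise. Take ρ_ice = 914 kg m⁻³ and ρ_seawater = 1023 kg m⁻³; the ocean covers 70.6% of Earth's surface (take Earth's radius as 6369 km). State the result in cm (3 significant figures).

≈ 0.0546 cm

Kelen: 201 Gt = 2.010×10^14 kg; dividing by ρ_w = 1023 kg m⁻³ gives 1.965×10^11 m³ of water.
Spread over 3.60×10^14 m² of ocean, Δh = 1.965×10^11 / 3.60×10^14 = 5.46×10^-4 m = 0.0546 cm.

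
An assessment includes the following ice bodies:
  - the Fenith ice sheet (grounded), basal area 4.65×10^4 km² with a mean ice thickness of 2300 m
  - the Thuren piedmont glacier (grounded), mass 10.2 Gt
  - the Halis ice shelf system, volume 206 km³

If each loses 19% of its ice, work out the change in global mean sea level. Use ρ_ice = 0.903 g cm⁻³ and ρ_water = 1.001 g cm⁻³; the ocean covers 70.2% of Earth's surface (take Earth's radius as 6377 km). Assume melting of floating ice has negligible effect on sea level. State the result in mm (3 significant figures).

≈ 51.1 mm

Fenith: ice volume = 4.65×10^4 km² × 2300 m = 1.070×10^5 km³; 0.19 × 1.070×10^5 × (903/1001) = 1.833×10^4 km³ of water.
Thuren: 0.19 × 10.2 Gt = 1.938×10^12 kg; dividing by ρ_w = 1.001 g cm⁻³ = 1001 kg m⁻³ gives 1.936×10^9 m³ of water.
The Halis ice shelf system is floating and already displaces its own weight of water, so its melt adds essentially nothing to sea level.
Total added water ≈ 1.833×10^13 m³ over 3.59×10^14 m² → Δh = 0.0511 m = 51.1 mm.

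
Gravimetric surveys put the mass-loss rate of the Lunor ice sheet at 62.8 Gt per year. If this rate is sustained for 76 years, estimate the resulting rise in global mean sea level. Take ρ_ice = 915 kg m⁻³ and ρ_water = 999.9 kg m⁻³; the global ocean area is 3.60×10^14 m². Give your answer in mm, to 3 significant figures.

≈ 13.3 mm

Total mass lost = 62.8 Gt/yr × 76 yr = 4773 Gt = 4.773×10^15 kg.
ρ_w = 999.9 kg m⁻³, so water volume = 4.773×10^15 / 999.9 = 4.773×10^12 m³.
Δh = 4.773×10^12 / 3.60×10^14 = 0.0133 m = 13.3 mm.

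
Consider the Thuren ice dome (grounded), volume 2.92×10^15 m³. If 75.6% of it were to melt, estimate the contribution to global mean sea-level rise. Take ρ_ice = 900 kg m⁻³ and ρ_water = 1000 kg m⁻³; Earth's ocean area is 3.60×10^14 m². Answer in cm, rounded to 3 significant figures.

≈ 552 cm

Thuren: 0.756 × 2.92×10^15 m³ × (900/1000) = 1.987×10^15 m³ of water.
Spread over 3.60×10^14 m² of ocean, Δh = 1.987×10^15 / 3.60×10^14 = 5.52 m = 552 cm.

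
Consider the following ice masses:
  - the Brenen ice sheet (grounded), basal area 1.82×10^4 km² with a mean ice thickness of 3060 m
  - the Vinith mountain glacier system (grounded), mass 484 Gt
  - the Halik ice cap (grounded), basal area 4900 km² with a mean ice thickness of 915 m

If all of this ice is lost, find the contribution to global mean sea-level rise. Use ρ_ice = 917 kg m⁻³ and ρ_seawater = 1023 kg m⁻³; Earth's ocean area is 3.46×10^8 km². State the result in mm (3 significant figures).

Brenen: ice volume = 1.82×10^4 km² × 3060 m = 5.569×10^4 km³; 5.569×10^4 × (917/1023) = 4.992×10^4 km³ of water.
Vinith: 484 Gt = 4.840×10^14 kg; dividing by ρ_w = 1023 kg m⁻³ gives 4.731×10^11 m³ of water.
Halik: ice volume = 4900 km² × 915 m = 4484 km³; 4484 × (917/1023) = 4019 km³ of water.
Total added water ≈ 5.441×10^13 m³ over 3.46×10^14 m² → Δh = 0.157 m = 157 mm.

≈ 157 mm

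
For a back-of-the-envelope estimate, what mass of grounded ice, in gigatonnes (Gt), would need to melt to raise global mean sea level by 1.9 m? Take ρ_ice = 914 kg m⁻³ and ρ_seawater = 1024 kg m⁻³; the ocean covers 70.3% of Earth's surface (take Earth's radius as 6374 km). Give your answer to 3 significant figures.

≈ 6.98×10^5 Gt

Required water volume = Δh × A = 1.9 m × 3.59×10^14 m² = 6.819×10^14 m³.
ρ_w = 1024 kg m⁻³, so the mass of water = 6.819×10^14 m³ × 1024 kg m⁻³ = 6.983×10^17 kg = 6.98×10^5 Gt (and the same mass of ice, by conservation).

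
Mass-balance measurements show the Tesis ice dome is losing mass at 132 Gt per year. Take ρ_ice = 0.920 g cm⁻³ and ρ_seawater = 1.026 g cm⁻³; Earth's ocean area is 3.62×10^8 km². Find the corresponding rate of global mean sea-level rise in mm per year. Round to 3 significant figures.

ρ_w = 1.026 g cm⁻³ = 1026 kg m⁻³. Annual water volume added = 132 Gt / ρ_w = 1.320×10^14 kg / 1026 kg m⁻³ = 1.287×10^11 m³.
Δh per year = 1.287×10^11 / 3.62×10^14 = 3.55×10^-4 m = 0.355 mm.

≈ 0.355 mm/yr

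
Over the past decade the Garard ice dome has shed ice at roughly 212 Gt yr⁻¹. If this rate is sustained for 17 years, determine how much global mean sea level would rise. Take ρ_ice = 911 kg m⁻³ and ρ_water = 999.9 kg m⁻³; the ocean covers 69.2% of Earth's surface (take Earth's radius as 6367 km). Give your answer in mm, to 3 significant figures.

≈ 10.2 mm

Total mass lost = 212 Gt/yr × 17 yr = 3604 Gt = 3.604×10^15 kg.
ρ_w = 999.9 kg m⁻³, so water volume = 3.604×10^15 / 999.9 = 3.604×10^12 m³.
Δh = 3.604×10^12 / 3.53×10^14 = 0.0102 m = 10.2 mm.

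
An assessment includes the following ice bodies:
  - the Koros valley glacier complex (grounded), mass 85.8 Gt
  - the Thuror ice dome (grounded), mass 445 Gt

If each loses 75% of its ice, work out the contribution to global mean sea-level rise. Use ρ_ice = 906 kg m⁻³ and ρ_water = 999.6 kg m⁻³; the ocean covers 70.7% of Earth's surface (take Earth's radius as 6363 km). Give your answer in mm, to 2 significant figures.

≈ 1.1 mm

Koros: 0.75 × 85.8 Gt = 6.435×10^13 kg; dividing by ρ_w = 999.6 kg m⁻³ gives 6.438×10^10 m³ of water.
Thuror: 0.75 × 445 Gt = 3.338×10^14 kg; dividing by ρ_w = 999.6 kg m⁻³ gives 3.339×10^11 m³ of water.
Total added water ≈ 3.983×10^11 m³ over 3.60×10^14 m² → Δh = 1.11×10^-3 m = 1.1 mm.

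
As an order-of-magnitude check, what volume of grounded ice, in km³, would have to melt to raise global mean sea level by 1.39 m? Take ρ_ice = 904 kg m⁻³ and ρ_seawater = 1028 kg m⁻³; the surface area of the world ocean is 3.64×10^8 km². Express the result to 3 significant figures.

≈ 5.75×10^5 km³

Required water volume = Δh × A = 1.39 m × 3.64×10^14 m² = 5.060×10^14 m³ = 5.060×10^5 km³.
Ice volume = water volume × ρ_w/ρ_ice = 5.060×10^5 × 1028/904 = 5.75×10^5 km³.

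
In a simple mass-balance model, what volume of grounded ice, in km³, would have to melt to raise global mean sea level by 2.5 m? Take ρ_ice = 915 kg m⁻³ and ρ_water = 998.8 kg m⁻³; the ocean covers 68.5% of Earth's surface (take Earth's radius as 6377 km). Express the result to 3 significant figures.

≈ 9.55×10^5 km³

Required water volume = Δh × A = 2.5 m × 3.50×10^14 m² = 8.751×10^14 m³ = 8.751×10^5 km³.
Ice volume = water volume × ρ_w/ρ_ice = 8.751×10^5 × 998.8/915 = 9.55×10^5 km³.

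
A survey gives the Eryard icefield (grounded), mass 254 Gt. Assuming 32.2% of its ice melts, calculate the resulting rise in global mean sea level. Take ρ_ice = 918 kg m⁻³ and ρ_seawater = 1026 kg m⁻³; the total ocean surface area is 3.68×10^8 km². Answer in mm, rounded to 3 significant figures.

Eryard: 0.322 × 254 Gt = 8.179×10^13 kg; dividing by ρ_w = 1026 kg m⁻³ gives 7.972×10^10 m³ of water.
Spread over 3.68×10^14 m² of ocean, Δh = 7.972×10^10 / 3.68×10^14 = 2.17×10^-4 m = 0.217 mm.

≈ 0.217 mm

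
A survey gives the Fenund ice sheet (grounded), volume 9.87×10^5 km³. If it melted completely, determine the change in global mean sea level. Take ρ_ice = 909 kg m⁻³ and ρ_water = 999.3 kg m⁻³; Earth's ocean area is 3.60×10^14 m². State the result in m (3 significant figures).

Fenund: 9.87×10^5 km³ × (909/999.3) = 8.978×10^5 km³ of water.
Spread over 3.60×10^14 m² of ocean, Δh = 8.978×10^14 / 3.60×10^14 = 2.49 m.

≈ 2.49 m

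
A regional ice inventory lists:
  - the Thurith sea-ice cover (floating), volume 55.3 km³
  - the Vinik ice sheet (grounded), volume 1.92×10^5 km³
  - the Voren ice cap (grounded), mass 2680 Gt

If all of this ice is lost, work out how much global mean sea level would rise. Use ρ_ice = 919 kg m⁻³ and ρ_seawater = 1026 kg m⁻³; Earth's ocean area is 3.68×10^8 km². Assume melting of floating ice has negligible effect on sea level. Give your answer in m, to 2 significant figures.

The Thurith sea-ice cover is floating and already displaces its own weight of water, so its melt adds essentially nothing to sea level.
Vinik: 1.92×10^5 km³ × (919/1026) = 1.720×10^5 km³ of water.
Voren: 2680 Gt = 2.680×10^15 kg; dividing by ρ_w = 1026 kg m⁻³ gives 2.612×10^12 m³ of water.
Total added water ≈ 1.746×10^14 m³ over 3.68×10^14 m² → Δh = 0.474 m.

≈ 0.47 m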